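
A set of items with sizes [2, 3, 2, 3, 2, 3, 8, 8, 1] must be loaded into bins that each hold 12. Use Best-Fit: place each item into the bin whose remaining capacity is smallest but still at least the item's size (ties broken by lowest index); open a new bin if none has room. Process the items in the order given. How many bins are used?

3 bins

Put 2 in bin 1; 10 remain.
Put 3 in bin 1; 7 remain.
Put 2 in bin 1; 5 remain.
Put 3 in bin 1; 2 remain.
Put 2 in bin 1; 0 remain.
Put 3 in bin 2; 9 remain.
Put 8 in bin 2; 1 remain.
Put 8 in bin 3; 4 remain.
Put 1 in bin 2; 0 remain.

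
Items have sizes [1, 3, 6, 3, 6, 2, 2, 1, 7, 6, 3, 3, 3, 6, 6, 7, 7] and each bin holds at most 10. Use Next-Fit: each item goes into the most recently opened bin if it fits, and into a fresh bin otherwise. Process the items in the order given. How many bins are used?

Put 1 in bin 1; 9 remain.
Put 3 in bin 1; 6 remain.
Put 6 in bin 1; 0 remain.
Put 3 in bin 2; 7 remain.
Put 6 in bin 2; 1 remain.
Put 2 in bin 3; 8 remain.
Put 2 in bin 3; 6 remain.
Put 1 in bin 3; 5 remain.
Put 7 in bin 4; 3 remain.
Put 6 in bin 5; 4 remain.
Put 3 in bin 5; 1 remain.
Put 3 in bin 6; 7 remain.
Put 3 in bin 6; 4 remain.
Put 6 in bin 7; 4 remain.
Put 6 in bin 8; 4 remain.
Put 7 in bin 9; 3 remain.
Put 7 in bin 10; 3 remain.
Final bins: [1,3,6] [3,6] [2,2,1] [7] [6,3] [3,3] [6] [6] [7] [7].

10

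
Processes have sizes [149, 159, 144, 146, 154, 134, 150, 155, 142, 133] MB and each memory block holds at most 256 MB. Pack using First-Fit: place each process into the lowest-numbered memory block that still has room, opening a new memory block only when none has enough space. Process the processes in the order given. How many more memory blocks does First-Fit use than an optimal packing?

0

First-Fit: [149] [159] [144] [146] [154] [134] [150] [155] [142] [133] → 10 memory blocks.
10 processes exceed 128 MB (half the capacity), and no two of those can share a memory block, so at least 10 memory blocks are needed.
So 10 is already optimal.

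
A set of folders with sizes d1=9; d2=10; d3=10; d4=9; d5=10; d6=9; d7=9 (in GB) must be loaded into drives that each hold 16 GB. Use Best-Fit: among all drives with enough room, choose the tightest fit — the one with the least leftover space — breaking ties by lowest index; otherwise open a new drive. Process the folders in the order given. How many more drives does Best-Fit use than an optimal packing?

0

Best-Fit: [9] [10] [10] [9] [10] [9] [9] → 7 drives.
7 folders exceed 8 GB (half the capacity), and no two of those can share a drive, so at least 7 drives are needed.
So 7 is already optimal.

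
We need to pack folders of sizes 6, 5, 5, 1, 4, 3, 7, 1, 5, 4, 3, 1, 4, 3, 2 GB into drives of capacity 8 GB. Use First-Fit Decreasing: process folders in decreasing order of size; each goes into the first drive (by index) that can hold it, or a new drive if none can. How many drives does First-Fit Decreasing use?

Sorted descending: 7, 6, 5, 5, 5, 4, 4, 4, 3, 3, 3, 2, 1, 1, 1.
Put 7 GB in drive 1; 1 GB remain.
Put 6 GB in drive 2; 2 GB remain.
Put 5 GB in drive 3; 3 GB remain.
Put 5 GB in drive 4; 3 GB remain.
Put 5 GB in drive 5; 3 GB remain.
Put 4 GB in drive 6; 4 GB remain.
Put 4 GB in drive 6; 0 GB remain.
Put 4 GB in drive 7; 4 GB remain.
Put 3 GB in drive 3; 0 GB remain.
Put 3 GB in drive 4; 0 GB remain.
Put 3 GB in drive 5; 0 GB remain.
Put 2 GB in drive 2; 0 GB remain.
Put 1 GB in drive 1; 0 GB remain.
Put 1 GB in drive 7; 3 GB remain.
Put 1 GB in drive 7; 2 GB remain.
Final drives: [7,1] [6,2] [5,3] [5,3] [5,3] [4,4] [4,1,1].

7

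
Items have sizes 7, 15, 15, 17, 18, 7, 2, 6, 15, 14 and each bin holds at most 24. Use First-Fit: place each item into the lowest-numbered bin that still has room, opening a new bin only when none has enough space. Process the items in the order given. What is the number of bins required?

bin 1: place 7, 17 left
bin 1: place 15, 2 left
bin 2: place 15, 9 left
bin 3: place 17, 7 left
bin 4: place 18, 6 left
bin 2: place 7, 2 left
bin 1: place 2, 0 left
bin 3: place 6, 1 left
bin 5: place 15, 9 left
bin 6: place 14, 10 left

6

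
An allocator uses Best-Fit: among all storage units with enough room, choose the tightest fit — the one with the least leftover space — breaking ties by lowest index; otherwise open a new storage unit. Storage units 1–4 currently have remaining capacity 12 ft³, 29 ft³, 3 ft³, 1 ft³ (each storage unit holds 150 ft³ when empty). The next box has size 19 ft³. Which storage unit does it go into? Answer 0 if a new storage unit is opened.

2

Storage units with room: storage unit 2 (29 ft³).
Tightest fit is storage unit 2 with 29 ft³ free.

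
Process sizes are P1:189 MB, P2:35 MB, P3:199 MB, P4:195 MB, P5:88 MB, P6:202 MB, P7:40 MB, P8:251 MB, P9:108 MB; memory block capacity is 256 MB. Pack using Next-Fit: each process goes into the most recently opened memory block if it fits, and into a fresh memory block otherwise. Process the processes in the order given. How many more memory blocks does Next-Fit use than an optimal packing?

1

Next-Fit: [189,35] [199] [195] [88] [202,40] [251] [108] → 7 memory blocks.
Total size 1307 MB; any packing needs at least ⌈1307/256⌉ = 6 memory blocks.
An optimal packing achieves that bound: [251] [202,40] [199,35] [195] [189] [108,88] → 6 memory blocks.
Excess: 7 − 6 = 1.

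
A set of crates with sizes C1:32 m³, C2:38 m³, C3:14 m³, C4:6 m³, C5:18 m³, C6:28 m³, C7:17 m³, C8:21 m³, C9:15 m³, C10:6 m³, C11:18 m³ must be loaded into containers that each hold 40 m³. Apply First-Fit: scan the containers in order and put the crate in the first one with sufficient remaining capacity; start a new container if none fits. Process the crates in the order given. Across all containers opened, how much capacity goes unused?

C1 (32 m³) → container 1 (remaining 8 m³)
C2 (38 m³) → container 2 (remaining 2 m³)
C3 (14 m³) → container 3 (remaining 26 m³)
C4 (6 m³) → container 1 (remaining 2 m³)
C5 (18 m³) → container 3 (remaining 8 m³)
C6 (28 m³) → container 4 (remaining 12 m³)
C7 (17 m³) → container 5 (remaining 23 m³)
C8 (21 m³) → container 5 (remaining 2 m³)
C9 (15 m³) → container 6 (remaining 25 m³)
C10 (6 m³) → container 3 (remaining 2 m³)
C11 (18 m³) → container 6 (remaining 7 m³)
6 containers × 40 m³ = 240 m³; used 213 m³; unused 27 m³.

27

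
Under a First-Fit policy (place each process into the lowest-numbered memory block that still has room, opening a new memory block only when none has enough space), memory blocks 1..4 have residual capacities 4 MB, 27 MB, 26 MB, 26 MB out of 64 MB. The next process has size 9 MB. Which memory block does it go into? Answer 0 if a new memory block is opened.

2

Memory blocks with room: memory block 2 (27 MB), memory block 3 (26 MB), memory block 4 (26 MB).
The first with room is memory block 2.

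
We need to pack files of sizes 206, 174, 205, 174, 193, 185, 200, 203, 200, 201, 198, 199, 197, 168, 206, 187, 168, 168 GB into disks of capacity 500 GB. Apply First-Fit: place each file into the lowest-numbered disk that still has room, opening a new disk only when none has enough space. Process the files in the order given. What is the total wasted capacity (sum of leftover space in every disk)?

Put 206 GB in disk 1; 294 GB remain.
Put 174 GB in disk 1; 120 GB remain.
Put 205 GB in disk 2; 295 GB remain.
Put 174 GB in disk 2; 121 GB remain.
Put 193 GB in disk 3; 307 GB remain.
Put 185 GB in disk 3; 122 GB remain.
Put 200 GB in disk 4; 300 GB remain.
Put 203 GB in disk 4; 97 GB remain.
Put 200 GB in disk 5; 300 GB remain.
Put 201 GB in disk 5; 99 GB remain.
Put 198 GB in disk 6; 302 GB remain.
Put 199 GB in disk 6; 103 GB remain.
Put 197 GB in disk 7; 303 GB remain.
Put 168 GB in disk 7; 135 GB remain.
Put 206 GB in disk 8; 294 GB remain.
Put 187 GB in disk 8; 107 GB remain.
Put 168 GB in disk 9; 332 GB remain.
Put 168 GB in disk 9; 164 GB remain.
9 disks × 500 GB = 4500 GB; used 3432 GB; unused 1068 GB.

1068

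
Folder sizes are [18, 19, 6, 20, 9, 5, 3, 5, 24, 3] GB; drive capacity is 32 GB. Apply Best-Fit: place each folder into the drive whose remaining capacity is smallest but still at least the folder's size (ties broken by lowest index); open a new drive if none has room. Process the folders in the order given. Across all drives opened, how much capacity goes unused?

drive 1: place 18 GB, 14 GB left
drive 2: place 19 GB, 13 GB left
drive 2: place 6 GB, 7 GB left
drive 3: place 20 GB, 12 GB left
drive 3: place 9 GB, 3 GB left
drive 2: place 5 GB, 2 GB left
drive 3: place 3 GB, 0 GB left
drive 1: place 5 GB, 9 GB left
drive 4: place 24 GB, 8 GB left
drive 4: place 3 GB, 5 GB left
4 drives × 32 GB = 128 GB; used 112 GB; unused 16 GB.

16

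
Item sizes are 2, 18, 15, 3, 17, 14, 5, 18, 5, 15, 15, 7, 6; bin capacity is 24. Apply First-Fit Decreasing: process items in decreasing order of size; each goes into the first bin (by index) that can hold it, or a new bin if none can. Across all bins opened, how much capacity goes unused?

Sorted descending: 18, 18, 17, 15, 15, 15, 14, 7, 6, 5, 5, 3, 2.
18 → bin 1 (remaining 6)
18 → bin 2 (remaining 6)
17 → bin 3 (remaining 7)
15 → bin 4 (remaining 9)
15 → bin 5 (remaining 9)
15 → bin 6 (remaining 9)
14 → bin 7 (remaining 10)
7 → bin 3 (remaining 0)
6 → bin 1 (remaining 0)
5 → bin 2 (remaining 1)
5 → bin 4 (remaining 4)
3 → bin 4 (remaining 1)
2 → bin 5 (remaining 7)
7 bins × 24 = 168; used 140; unused 28.

28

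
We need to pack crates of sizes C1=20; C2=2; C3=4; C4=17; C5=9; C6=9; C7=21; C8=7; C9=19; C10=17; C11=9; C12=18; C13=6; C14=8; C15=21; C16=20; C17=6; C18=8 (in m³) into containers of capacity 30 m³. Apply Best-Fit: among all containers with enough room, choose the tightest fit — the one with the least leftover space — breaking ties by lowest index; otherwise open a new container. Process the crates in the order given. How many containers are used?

C1 (20 m³) → container 1 (remaining 10 m³)
C2 (2 m³) → container 1 (remaining 8 m³)
C3 (4 m³) → container 1 (remaining 4 m³)
C4 (17 m³) → container 2 (remaining 13 m³)
C5 (9 m³) → container 2 (remaining 4 m³)
C6 (9 m³) → container 3 (remaining 21 m³)
C7 (21 m³) → container 3 (remaining 0 m³)
C8 (7 m³) → container 4 (remaining 23 m³)
C9 (19 m³) → container 4 (remaining 4 m³)
C10 (17 m³) → container 5 (remaining 13 m³)
C11 (9 m³) → container 5 (remaining 4 m³)
C12 (18 m³) → container 6 (remaining 12 m³)
C13 (6 m³) → container 6 (remaining 6 m³)
C14 (8 m³) → container 7 (remaining 22 m³)
C15 (21 m³) → container 7 (remaining 1 m³)
C16 (20 m³) → container 8 (remaining 10 m³)
C17 (6 m³) → container 6 (remaining 0 m³)
C18 (8 m³) → container 8 (remaining 2 m³)
Final containers: [20,2,4] [17,9] [9,21] [7,19] [17,9] [18,6,6] [8,21] [20,8].

8 containers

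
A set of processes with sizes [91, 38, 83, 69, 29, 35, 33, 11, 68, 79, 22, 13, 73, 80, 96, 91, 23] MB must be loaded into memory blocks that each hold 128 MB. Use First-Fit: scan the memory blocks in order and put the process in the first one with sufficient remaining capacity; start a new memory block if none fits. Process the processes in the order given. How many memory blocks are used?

9 memory blocks

Put 91 MB in memory block 1; 37 MB remain.
Put 38 MB in memory block 2; 90 MB remain.
Put 83 MB in memory block 2; 7 MB remain.
Put 69 MB in memory block 3; 59 MB remain.
Put 29 MB in memory block 1; 8 MB remain.
Put 35 MB in memory block 3; 24 MB remain.
Put 33 MB in memory block 4; 95 MB remain.
Put 11 MB in memory block 3; 13 MB remain.
Put 68 MB in memory block 4; 27 MB remain.
Put 79 MB in memory block 5; 49 MB remain.
Put 22 MB in memory block 4; 5 MB remain.
Put 13 MB in memory block 3; 0 MB remain.
Put 73 MB in memory block 6; 55 MB remain.
Put 80 MB in memory block 7; 48 MB remain.
Put 96 MB in memory block 8; 32 MB remain.
Put 91 MB in memory block 9; 37 MB remain.
Put 23 MB in memory block 5; 26 MB remain.
Final memory blocks: [91,29] [38,83] [69,35,11,13] [33,68,22] [79,23] [73] [80] [96] [91].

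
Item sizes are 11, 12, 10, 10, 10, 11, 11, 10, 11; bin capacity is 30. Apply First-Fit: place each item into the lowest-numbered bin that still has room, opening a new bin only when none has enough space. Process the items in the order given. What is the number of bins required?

4 bins

Put 11 in bin 1; 19 remain.
Put 12 in bin 1; 7 remain.
Put 10 in bin 2; 20 remain.
Put 10 in bin 2; 10 remain.
Put 10 in bin 2; 0 remain.
Put 11 in bin 3; 19 remain.
Put 11 in bin 3; 8 remain.
Put 10 in bin 4; 20 remain.
Put 11 in bin 4; 9 remain.
Final bins: [11,12] [10,10,10] [11,11] [10,11].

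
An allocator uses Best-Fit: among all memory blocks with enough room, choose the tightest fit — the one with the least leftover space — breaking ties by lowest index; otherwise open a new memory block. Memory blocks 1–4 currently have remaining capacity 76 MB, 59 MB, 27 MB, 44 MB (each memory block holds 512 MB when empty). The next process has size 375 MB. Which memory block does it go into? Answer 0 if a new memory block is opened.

No memory block has ≥ 375 MB free, so a new memory block is opened.

0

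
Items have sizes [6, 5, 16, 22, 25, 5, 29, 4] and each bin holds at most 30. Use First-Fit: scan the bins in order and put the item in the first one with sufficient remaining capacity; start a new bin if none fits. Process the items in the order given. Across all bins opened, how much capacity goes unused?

8

Put 6 in bin 1; 24 remain.
Put 5 in bin 1; 19 remain.
Put 16 in bin 1; 3 remain.
Put 22 in bin 2; 8 remain.
Put 25 in bin 3; 5 remain.
Put 5 in bin 2; 3 remain.
Put 29 in bin 4; 1 remain.
Put 4 in bin 3; 1 remain.
4 bins × 30 = 120; used 112; unused 8.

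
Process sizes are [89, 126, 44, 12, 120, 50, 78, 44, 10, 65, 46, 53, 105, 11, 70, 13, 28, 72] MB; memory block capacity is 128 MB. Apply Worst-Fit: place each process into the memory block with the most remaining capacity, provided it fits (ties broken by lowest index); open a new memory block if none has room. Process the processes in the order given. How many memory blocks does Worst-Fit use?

memory block 1: place 89 MB, 39 MB left
memory block 2: place 126 MB, 2 MB left
memory block 3: place 44 MB, 84 MB left
memory block 3: place 12 MB, 72 MB left
memory block 4: place 120 MB, 8 MB left
memory block 3: place 50 MB, 22 MB left
memory block 5: place 78 MB, 50 MB left
memory block 5: place 44 MB, 6 MB left
memory block 1: place 10 MB, 29 MB left
memory block 6: place 65 MB, 63 MB left
memory block 6: place 46 MB, 17 MB left
memory block 7: place 53 MB, 75 MB left
memory block 8: place 105 MB, 23 MB left
memory block 7: place 11 MB, 64 MB left
memory block 9: place 70 MB, 58 MB left
memory block 7: place 13 MB, 51 MB left
memory block 9: place 28 MB, 30 MB left
memory block 10: place 72 MB, 56 MB left

10 memory blocks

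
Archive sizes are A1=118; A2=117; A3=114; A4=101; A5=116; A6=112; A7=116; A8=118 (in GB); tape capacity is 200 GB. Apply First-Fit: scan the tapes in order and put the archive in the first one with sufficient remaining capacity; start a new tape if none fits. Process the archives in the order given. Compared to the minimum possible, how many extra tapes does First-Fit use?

0

First-Fit: [118] [117] [114] [101] [116] [112] [116] [118] → 8 tapes.
8 archives exceed 100 GB (half the capacity), and no two of those can share a tape, so at least 8 tapes are needed.
So 8 is already optimal.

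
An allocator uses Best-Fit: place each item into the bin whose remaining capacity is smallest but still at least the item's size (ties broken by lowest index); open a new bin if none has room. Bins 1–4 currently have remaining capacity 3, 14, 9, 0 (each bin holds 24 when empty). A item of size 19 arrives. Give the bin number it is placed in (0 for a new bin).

No bin has ≥ 19 free, so a new bin is opened.

0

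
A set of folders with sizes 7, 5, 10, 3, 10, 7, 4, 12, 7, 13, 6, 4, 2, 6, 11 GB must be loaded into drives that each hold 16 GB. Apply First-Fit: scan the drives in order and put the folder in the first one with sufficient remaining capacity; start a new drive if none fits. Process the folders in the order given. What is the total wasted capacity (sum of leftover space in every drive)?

Put 7 GB in drive 1; 9 GB remain.
Put 5 GB in drive 1; 4 GB remain.
Put 10 GB in drive 2; 6 GB remain.
Put 3 GB in drive 1; 1 GB remain.
Put 10 GB in drive 3; 6 GB remain.
Put 7 GB in drive 4; 9 GB remain.
Put 4 GB in drive 2; 2 GB remain.
Put 12 GB in drive 5; 4 GB remain.
Put 7 GB in drive 4; 2 GB remain.
Put 13 GB in drive 6; 3 GB remain.
Put 6 GB in drive 3; 0 GB remain.
Put 4 GB in drive 5; 0 GB remain.
Put 2 GB in drive 2; 0 GB remain.
Put 6 GB in drive 7; 10 GB remain.
Put 11 GB in drive 8; 5 GB remain.
8 drives × 16 GB = 128 GB; used 107 GB; unused 21 GB.

21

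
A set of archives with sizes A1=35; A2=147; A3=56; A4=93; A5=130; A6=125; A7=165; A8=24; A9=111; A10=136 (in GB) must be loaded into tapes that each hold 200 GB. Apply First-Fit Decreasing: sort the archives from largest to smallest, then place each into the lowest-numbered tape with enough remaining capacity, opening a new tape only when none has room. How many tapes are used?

Sorted descending: 165, 147, 136, 130, 125, 111, 93, 56, 35, 24.
Put 165 GB in tape 1; 35 GB remain.
Put 147 GB in tape 2; 53 GB remain.
Put 136 GB in tape 3; 64 GB remain.
Put 130 GB in tape 4; 70 GB remain.
Put 125 GB in tape 5; 75 GB remain.
Put 111 GB in tape 6; 89 GB remain.
Put 93 GB in tape 7; 107 GB remain.
Put 56 GB in tape 3; 8 GB remain.
Put 35 GB in tape 1; 0 GB remain.
Put 24 GB in tape 2; 29 GB remain.

7 tapes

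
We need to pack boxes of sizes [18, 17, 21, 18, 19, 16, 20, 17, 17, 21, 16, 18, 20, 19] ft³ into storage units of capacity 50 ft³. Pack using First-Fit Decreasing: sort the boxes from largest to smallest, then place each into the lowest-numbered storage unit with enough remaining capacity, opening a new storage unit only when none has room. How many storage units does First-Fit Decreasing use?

7 storage units

Sorted descending: 21, 21, 20, 20, 19, 19, 18, 18, 18, 17, 17, 17, 16, 16.
21 ft³ → storage unit 1 (remaining 29 ft³)
21 ft³ → storage unit 1 (remaining 8 ft³)
20 ft³ → storage unit 2 (remaining 30 ft³)
20 ft³ → storage unit 2 (remaining 10 ft³)
19 ft³ → storage unit 3 (remaining 31 ft³)
19 ft³ → storage unit 3 (remaining 12 ft³)
18 ft³ → storage unit 4 (remaining 32 ft³)
18 ft³ → storage unit 4 (remaining 14 ft³)
18 ft³ → storage unit 5 (remaining 32 ft³)
17 ft³ → storage unit 5 (remaining 15 ft³)
17 ft³ → storage unit 6 (remaining 33 ft³)
17 ft³ → storage unit 6 (remaining 16 ft³)
16 ft³ → storage unit 6 (remaining 0 ft³)
16 ft³ → storage unit 7 (remaining 34 ft³)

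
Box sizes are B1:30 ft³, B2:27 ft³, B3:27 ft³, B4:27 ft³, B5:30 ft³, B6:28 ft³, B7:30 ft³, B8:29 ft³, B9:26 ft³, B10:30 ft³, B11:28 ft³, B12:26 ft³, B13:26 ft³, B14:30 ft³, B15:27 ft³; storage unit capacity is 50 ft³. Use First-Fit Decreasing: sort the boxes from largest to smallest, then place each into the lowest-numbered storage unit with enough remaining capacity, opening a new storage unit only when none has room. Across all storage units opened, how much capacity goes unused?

Sorted descending: 30, 30, 30, 30, 30, 29, 28, 28, 27, 27, 27, 27, 26, 26, 26.
Put 30 ft³ in storage unit 1; 20 ft³ remain.
Put 30 ft³ in storage unit 2; 20 ft³ remain.
Put 30 ft³ in storage unit 3; 20 ft³ remain.
Put 30 ft³ in storage unit 4; 20 ft³ remain.
Put 30 ft³ in storage unit 5; 20 ft³ remain.
Put 29 ft³ in storage unit 6; 21 ft³ remain.
Put 28 ft³ in storage unit 7; 22 ft³ remain.
Put 28 ft³ in storage unit 8; 22 ft³ remain.
Put 27 ft³ in storage unit 9; 23 ft³ remain.
Put 27 ft³ in storage unit 10; 23 ft³ remain.
Put 27 ft³ in storage unit 11; 23 ft³ remain.
Put 27 ft³ in storage unit 12; 23 ft³ remain.
Put 26 ft³ in storage unit 13; 24 ft³ remain.
Put 26 ft³ in storage unit 14; 24 ft³ remain.
Put 26 ft³ in storage unit 15; 24 ft³ remain.
15 storage units × 50 ft³ = 750 ft³; used 421 ft³; unused 329 ft³.

329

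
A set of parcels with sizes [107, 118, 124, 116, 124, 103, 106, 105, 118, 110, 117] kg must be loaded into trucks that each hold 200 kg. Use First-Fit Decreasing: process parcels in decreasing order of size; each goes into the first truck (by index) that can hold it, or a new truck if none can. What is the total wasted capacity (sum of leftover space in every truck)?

952

Sorted descending: 124, 124, 118, 118, 117, 116, 110, 107, 106, 105, 103.
Put 124 kg in truck 1; 76 kg remain.
Put 124 kg in truck 2; 76 kg remain.
Put 118 kg in truck 3; 82 kg remain.
Put 118 kg in truck 4; 82 kg remain.
Put 117 kg in truck 5; 83 kg remain.
Put 116 kg in truck 6; 84 kg remain.
Put 110 kg in truck 7; 90 kg remain.
Put 107 kg in truck 8; 93 kg remain.
Put 106 kg in truck 9; 94 kg remain.
Put 105 kg in truck 10; 95 kg remain.
Put 103 kg in truck 11; 97 kg remain.
11 trucks × 200 kg = 2200 kg; used 1248 kg; unused 952 kg.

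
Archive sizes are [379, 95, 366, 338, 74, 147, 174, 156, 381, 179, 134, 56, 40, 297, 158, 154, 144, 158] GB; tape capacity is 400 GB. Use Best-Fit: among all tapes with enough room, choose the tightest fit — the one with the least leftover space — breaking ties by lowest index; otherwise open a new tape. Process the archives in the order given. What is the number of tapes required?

10

Put 379 GB in tape 1; 21 GB remain.
Put 95 GB in tape 2; 305 GB remain.
Put 366 GB in tape 3; 34 GB remain.
Put 338 GB in tape 4; 62 GB remain.
Put 74 GB in tape 2; 231 GB remain.
Put 147 GB in tape 2; 84 GB remain.
Put 174 GB in tape 5; 226 GB remain.
Put 156 GB in tape 5; 70 GB remain.
Put 381 GB in tape 6; 19 GB remain.
Put 179 GB in tape 7; 221 GB remain.
Put 134 GB in tape 7; 87 GB remain.
Put 56 GB in tape 4; 6 GB remain.
Put 40 GB in tape 5; 30 GB remain.
Put 297 GB in tape 8; 103 GB remain.
Put 158 GB in tape 9; 242 GB remain.
Put 154 GB in tape 9; 88 GB remain.
Put 144 GB in tape 10; 256 GB remain.
Put 158 GB in tape 10; 98 GB remain.
Final tapes: [379] [95,74,147] [366] [338,56] [174,156,40] [381] [179,134] [297] [158,154] [144,158].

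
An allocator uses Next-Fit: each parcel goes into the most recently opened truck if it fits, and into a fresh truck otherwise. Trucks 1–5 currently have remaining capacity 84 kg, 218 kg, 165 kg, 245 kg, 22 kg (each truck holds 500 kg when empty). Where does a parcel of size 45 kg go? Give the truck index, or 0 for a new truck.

Next-Fit only looks at truck 5, which has 22 kg free.
45 kg does not fit, so a new truck is opened.

0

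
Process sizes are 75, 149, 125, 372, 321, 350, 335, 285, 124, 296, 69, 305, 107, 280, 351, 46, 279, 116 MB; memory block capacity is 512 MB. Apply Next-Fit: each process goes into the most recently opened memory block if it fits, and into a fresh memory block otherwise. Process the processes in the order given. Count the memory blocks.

75 MB → memory block 1 (remaining 437 MB)
149 MB → memory block 1 (remaining 288 MB)
125 MB → memory block 1 (remaining 163 MB)
372 MB → memory block 2 (remaining 140 MB)
321 MB → memory block 3 (remaining 191 MB)
350 MB → memory block 4 (remaining 162 MB)
335 MB → memory block 5 (remaining 177 MB)
285 MB → memory block 6 (remaining 227 MB)
124 MB → memory block 6 (remaining 103 MB)
296 MB → memory block 7 (remaining 216 MB)
69 MB → memory block 7 (remaining 147 MB)
305 MB → memory block 8 (remaining 207 MB)
107 MB → memory block 8 (remaining 100 MB)
280 MB → memory block 9 (remaining 232 MB)
351 MB → memory block 10 (remaining 161 MB)
46 MB → memory block 10 (remaining 115 MB)
279 MB → memory block 11 (remaining 233 MB)
116 MB → memory block 11 (remaining 117 MB)

11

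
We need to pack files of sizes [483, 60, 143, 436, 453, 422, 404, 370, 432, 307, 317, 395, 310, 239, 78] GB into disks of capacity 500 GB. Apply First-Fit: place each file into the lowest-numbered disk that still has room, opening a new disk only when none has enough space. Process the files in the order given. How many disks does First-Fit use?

disk 1: place 483 GB, 17 GB left
disk 2: place 60 GB, 440 GB left
disk 2: place 143 GB, 297 GB left
disk 3: place 436 GB, 64 GB left
disk 4: place 453 GB, 47 GB left
disk 5: place 422 GB, 78 GB left
disk 6: place 404 GB, 96 GB left
disk 7: place 370 GB, 130 GB left
disk 8: place 432 GB, 68 GB left
disk 9: place 307 GB, 193 GB left
disk 10: place 317 GB, 183 GB left
disk 11: place 395 GB, 105 GB left
disk 12: place 310 GB, 190 GB left
disk 2: place 239 GB, 58 GB left
disk 5: place 78 GB, 0 GB left
Final disks: [483] [60,143,239] [436] [453] [422,78] [404] [370] [432] [307] [317] [395] [310].

12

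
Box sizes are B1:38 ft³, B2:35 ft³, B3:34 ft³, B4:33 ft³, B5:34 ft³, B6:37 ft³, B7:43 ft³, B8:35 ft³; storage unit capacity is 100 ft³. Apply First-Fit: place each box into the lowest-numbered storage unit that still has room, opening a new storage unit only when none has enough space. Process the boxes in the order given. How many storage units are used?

4

storage unit 1: place B1 (38 ft³), 62 ft³ left
storage unit 1: place B2 (35 ft³), 27 ft³ left
storage unit 2: place B3 (34 ft³), 66 ft³ left
storage unit 2: place B4 (33 ft³), 33 ft³ left
storage unit 3: place B5 (34 ft³), 66 ft³ left
storage unit 3: place B6 (37 ft³), 29 ft³ left
storage unit 4: place B7 (43 ft³), 57 ft³ left
storage unit 4: place B8 (35 ft³), 22 ft³ left
Final storage units: [38,35] [34,33] [34,37] [43,35].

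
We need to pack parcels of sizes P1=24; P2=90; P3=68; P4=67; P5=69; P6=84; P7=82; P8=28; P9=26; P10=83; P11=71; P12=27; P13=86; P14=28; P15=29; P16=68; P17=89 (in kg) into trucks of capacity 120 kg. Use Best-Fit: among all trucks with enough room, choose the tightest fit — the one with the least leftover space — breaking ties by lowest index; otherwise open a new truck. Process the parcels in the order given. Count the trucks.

Put P1 (24 kg) in truck 1; 96 kg remain.
Put P2 (90 kg) in truck 1; 6 kg remain.
Put P3 (68 kg) in truck 2; 52 kg remain.
Put P4 (67 kg) in truck 3; 53 kg remain.
Put P5 (69 kg) in truck 4; 51 kg remain.
Put P6 (84 kg) in truck 5; 36 kg remain.
Put P7 (82 kg) in truck 6; 38 kg remain.
Put P8 (28 kg) in truck 5; 8 kg remain.
Put P9 (26 kg) in truck 6; 12 kg remain.
Put P10 (83 kg) in truck 7; 37 kg remain.
Put P11 (71 kg) in truck 8; 49 kg remain.
Put P12 (27 kg) in truck 7; 10 kg remain.
Put P13 (86 kg) in truck 9; 34 kg remain.
Put P14 (28 kg) in truck 9; 6 kg remain.
Put P15 (29 kg) in truck 8; 20 kg remain.
Put P16 (68 kg) in truck 10; 52 kg remain.
Put P17 (89 kg) in truck 11; 31 kg remain.

11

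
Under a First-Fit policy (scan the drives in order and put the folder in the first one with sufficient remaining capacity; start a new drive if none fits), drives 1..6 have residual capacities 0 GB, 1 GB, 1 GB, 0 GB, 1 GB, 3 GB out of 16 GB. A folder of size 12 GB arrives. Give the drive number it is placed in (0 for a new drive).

No drive has ≥ 12 GB free, so a new drive is opened.

0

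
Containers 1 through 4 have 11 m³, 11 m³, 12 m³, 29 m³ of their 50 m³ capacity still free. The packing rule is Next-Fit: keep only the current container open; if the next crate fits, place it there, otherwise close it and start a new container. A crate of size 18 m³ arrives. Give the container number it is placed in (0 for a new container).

4

Next-Fit only looks at container 4, which has 29 m³ free.
18 m³ fits there.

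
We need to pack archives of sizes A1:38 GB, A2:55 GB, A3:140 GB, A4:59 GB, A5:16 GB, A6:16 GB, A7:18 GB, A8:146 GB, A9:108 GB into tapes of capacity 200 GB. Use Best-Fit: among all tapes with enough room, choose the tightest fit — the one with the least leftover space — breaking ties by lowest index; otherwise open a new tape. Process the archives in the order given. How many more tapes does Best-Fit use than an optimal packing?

Best-Fit: [38,55,16,16,18] [140,59] [146] [108] → 4 tapes.
Total size 596 GB; any packing needs at least ⌈596/200⌉ = 3 tapes.
An optimal packing achieves that bound: [146,38,16] [140,59] [108,55,18,16] → 3 tapes.
Excess: 4 − 3 = 1.

1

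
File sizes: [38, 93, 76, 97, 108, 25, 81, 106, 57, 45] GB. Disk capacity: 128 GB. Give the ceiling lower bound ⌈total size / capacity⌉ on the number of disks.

6 disks

Total size = 38 + 93 + 76 + 97 + 108 + 25 + 81 + 106 + 57 + 45 = 726 GB.
⌈726 / 128⌉ = 6.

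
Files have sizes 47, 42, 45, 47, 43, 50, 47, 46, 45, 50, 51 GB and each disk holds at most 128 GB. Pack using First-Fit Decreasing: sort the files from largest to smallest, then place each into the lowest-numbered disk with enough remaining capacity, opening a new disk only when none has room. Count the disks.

6

Sorted descending: 51, 50, 50, 47, 47, 47, 46, 45, 45, 43, 42.
Put 51 GB in disk 1; 77 GB remain.
Put 50 GB in disk 1; 27 GB remain.
Put 50 GB in disk 2; 78 GB remain.
Put 47 GB in disk 2; 31 GB remain.
Put 47 GB in disk 3; 81 GB remain.
Put 47 GB in disk 3; 34 GB remain.
Put 46 GB in disk 4; 82 GB remain.
Put 45 GB in disk 4; 37 GB remain.
Put 45 GB in disk 5; 83 GB remain.
Put 43 GB in disk 5; 40 GB remain.
Put 42 GB in disk 6; 86 GB remain.
Final disks: [51,50] [50,47] [47,47] [46,45] [45,43] [42].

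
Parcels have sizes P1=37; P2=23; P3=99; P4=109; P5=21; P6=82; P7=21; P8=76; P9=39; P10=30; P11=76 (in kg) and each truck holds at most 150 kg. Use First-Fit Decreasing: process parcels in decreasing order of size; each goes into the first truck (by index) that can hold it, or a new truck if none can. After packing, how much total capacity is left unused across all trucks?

137

Sorted descending: 109, 99, 82, 76, 76, 39, 37, 30, 23, 21, 21.
109 kg → truck 1 (remaining 41 kg)
99 kg → truck 2 (remaining 51 kg)
82 kg → truck 3 (remaining 68 kg)
76 kg → truck 4 (remaining 74 kg)
76 kg → truck 5 (remaining 74 kg)
39 kg → truck 1 (remaining 2 kg)
37 kg → truck 2 (remaining 14 kg)
30 kg → truck 3 (remaining 38 kg)
23 kg → truck 3 (remaining 15 kg)
21 kg → truck 4 (remaining 53 kg)
21 kg → truck 4 (remaining 32 kg)
5 trucks × 150 kg = 750 kg; used 613 kg; unused 137 kg.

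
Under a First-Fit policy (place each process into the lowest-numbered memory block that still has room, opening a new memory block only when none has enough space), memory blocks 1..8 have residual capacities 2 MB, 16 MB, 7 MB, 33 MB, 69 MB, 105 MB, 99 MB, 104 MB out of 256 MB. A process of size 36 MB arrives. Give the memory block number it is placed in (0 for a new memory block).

Memory blocks with room: memory block 5 (69 MB), memory block 6 (105 MB), memory block 7 (99 MB), memory block 8 (104 MB).
The first with room is memory block 5.

5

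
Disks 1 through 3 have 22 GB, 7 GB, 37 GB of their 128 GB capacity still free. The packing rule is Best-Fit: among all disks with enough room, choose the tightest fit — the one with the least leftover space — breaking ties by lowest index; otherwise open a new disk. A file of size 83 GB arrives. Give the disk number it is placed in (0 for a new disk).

No disk has ≥ 83 GB free, so a new disk is opened.

0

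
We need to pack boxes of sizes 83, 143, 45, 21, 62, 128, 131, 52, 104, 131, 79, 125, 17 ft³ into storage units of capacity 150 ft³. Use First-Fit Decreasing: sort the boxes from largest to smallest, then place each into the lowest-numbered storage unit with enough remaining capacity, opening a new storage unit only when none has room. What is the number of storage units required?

8

Sorted descending: 143, 131, 131, 128, 125, 104, 83, 79, 62, 52, 45, 21, 17.
143 ft³ → storage unit 1 (remaining 7 ft³)
131 ft³ → storage unit 2 (remaining 19 ft³)
131 ft³ → storage unit 3 (remaining 19 ft³)
128 ft³ → storage unit 4 (remaining 22 ft³)
125 ft³ → storage unit 5 (remaining 25 ft³)
104 ft³ → storage unit 6 (remaining 46 ft³)
83 ft³ → storage unit 7 (remaining 67 ft³)
79 ft³ → storage unit 8 (remaining 71 ft³)
62 ft³ → storage unit 7 (remaining 5 ft³)
52 ft³ → storage unit 8 (remaining 19 ft³)
45 ft³ → storage unit 6 (remaining 1 ft³)
21 ft³ → storage unit 4 (remaining 1 ft³)
17 ft³ → storage unit 2 (remaining 2 ft³)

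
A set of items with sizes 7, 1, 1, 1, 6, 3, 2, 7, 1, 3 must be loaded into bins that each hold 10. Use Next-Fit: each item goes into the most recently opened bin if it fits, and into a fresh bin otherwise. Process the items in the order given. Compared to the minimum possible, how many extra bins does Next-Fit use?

0

Next-Fit: [7,1,1,1] [6,3] [2,7,1] [3] → 4 bins.
Total size 32; any packing needs at least ⌈32/10⌉ = 4 bins.
So 4 is already optimal.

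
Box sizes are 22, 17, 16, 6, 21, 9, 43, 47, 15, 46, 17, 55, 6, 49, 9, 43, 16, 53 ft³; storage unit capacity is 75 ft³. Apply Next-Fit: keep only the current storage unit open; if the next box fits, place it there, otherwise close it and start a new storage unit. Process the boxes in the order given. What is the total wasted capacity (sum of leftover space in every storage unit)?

110

storage unit 1: place 22 ft³, 53 ft³ left
storage unit 1: place 17 ft³, 36 ft³ left
storage unit 1: place 16 ft³, 20 ft³ left
storage unit 1: place 6 ft³, 14 ft³ left
storage unit 2: place 21 ft³, 54 ft³ left
storage unit 2: place 9 ft³, 45 ft³ left
storage unit 2: place 43 ft³, 2 ft³ left
storage unit 3: place 47 ft³, 28 ft³ left
storage unit 3: place 15 ft³, 13 ft³ left
storage unit 4: place 46 ft³, 29 ft³ left
storage unit 4: place 17 ft³, 12 ft³ left
storage unit 5: place 55 ft³, 20 ft³ left
storage unit 5: place 6 ft³, 14 ft³ left
storage unit 6: place 49 ft³, 26 ft³ left
storage unit 6: place 9 ft³, 17 ft³ left
storage unit 7: place 43 ft³, 32 ft³ left
storage unit 7: place 16 ft³, 16 ft³ left
storage unit 8: place 53 ft³, 22 ft³ left
8 storage units × 75 ft³ = 600 ft³; used 490 ft³; unused 110 ft³.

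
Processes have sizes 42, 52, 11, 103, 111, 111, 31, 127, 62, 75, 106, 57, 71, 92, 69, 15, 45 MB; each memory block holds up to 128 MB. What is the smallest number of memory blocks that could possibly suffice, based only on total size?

Total size = 42 + 52 + 11 + 103 + 111 + 111 + 31 + 127 + 62 + 75 + 106 + 57 + 71 + 92 + 69 + 15 + 45 = 1180 MB.
⌈1180 / 128⌉ = 10.

10 memory blocks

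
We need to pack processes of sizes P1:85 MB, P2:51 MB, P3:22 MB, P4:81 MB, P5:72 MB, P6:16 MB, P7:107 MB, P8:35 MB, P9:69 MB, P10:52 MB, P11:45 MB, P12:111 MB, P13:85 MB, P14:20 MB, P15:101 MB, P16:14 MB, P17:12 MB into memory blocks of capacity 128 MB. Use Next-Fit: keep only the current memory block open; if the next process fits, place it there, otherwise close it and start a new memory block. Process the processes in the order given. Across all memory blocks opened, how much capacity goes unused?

memory block 1: place P1 (85 MB), 43 MB left
memory block 2: place P2 (51 MB), 77 MB left
memory block 2: place P3 (22 MB), 55 MB left
memory block 3: place P4 (81 MB), 47 MB left
memory block 4: place P5 (72 MB), 56 MB left
memory block 4: place P6 (16 MB), 40 MB left
memory block 5: place P7 (107 MB), 21 MB left
memory block 6: place P8 (35 MB), 93 MB left
memory block 6: place P9 (69 MB), 24 MB left
memory block 7: place P10 (52 MB), 76 MB left
memory block 7: place P11 (45 MB), 31 MB left
memory block 8: place P12 (111 MB), 17 MB left
memory block 9: place P13 (85 MB), 43 MB left
memory block 9: place P14 (20 MB), 23 MB left
memory block 10: place P15 (101 MB), 27 MB left
memory block 10: place P16 (14 MB), 13 MB left
memory block 10: place P17 (12 MB), 1 MB left
10 memory blocks × 128 MB = 1280 MB; used 978 MB; unused 302 MB.

302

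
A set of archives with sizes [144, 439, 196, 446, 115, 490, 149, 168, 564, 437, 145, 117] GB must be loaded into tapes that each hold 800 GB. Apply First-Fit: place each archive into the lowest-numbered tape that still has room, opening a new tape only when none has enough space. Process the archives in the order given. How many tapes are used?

Put 144 GB in tape 1; 656 GB remain.
Put 439 GB in tape 1; 217 GB remain.
Put 196 GB in tape 1; 21 GB remain.
Put 446 GB in tape 2; 354 GB remain.
Put 115 GB in tape 2; 239 GB remain.
Put 490 GB in tape 3; 310 GB remain.
Put 149 GB in tape 2; 90 GB remain.
Put 168 GB in tape 3; 142 GB remain.
Put 564 GB in tape 4; 236 GB remain.
Put 437 GB in tape 5; 363 GB remain.
Put 145 GB in tape 4; 91 GB remain.
Put 117 GB in tape 3; 25 GB remain.
Final tapes: [144,439,196] [446,115,149] [490,168,117] [564,145] [437].

5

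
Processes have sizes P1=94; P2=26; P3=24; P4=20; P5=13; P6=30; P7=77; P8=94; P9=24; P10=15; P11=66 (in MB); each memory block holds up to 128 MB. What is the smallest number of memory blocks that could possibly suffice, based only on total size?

4

Total size = 94 + 26 + 24 + 20 + 13 + 30 + 77 + 94 + 24 + 15 + 66 = 483 MB.
⌈483 / 128⌉ = 4.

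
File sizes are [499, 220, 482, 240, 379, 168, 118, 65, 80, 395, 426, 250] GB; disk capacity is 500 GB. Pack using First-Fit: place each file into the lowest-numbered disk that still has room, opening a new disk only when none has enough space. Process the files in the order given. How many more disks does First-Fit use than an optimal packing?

First-Fit: [499] [220,240] [482] [379,118] [168,65,80] [395] [426] [250] → 8 disks.
Total size 3322 GB; any packing needs at least ⌈3322/500⌉ = 7 disks.
An optimal packing achieves that bound: [499] [482] [426,65] [395,80] [379,118] [250,240] [220,168] → 7 disks.
Excess: 8 − 7 = 1.

1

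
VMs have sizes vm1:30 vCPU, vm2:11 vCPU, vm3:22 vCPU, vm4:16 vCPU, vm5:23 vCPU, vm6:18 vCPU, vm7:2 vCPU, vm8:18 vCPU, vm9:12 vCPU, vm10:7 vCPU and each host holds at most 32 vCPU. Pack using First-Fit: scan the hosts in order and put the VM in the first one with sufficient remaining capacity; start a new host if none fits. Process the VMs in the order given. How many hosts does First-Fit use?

6

vm1 (30 vCPU) → host 1 (remaining 2 vCPU)
vm2 (11 vCPU) → host 2 (remaining 21 vCPU)
vm3 (22 vCPU) → host 3 (remaining 10 vCPU)
vm4 (16 vCPU) → host 2 (remaining 5 vCPU)
vm5 (23 vCPU) → host 4 (remaining 9 vCPU)
vm6 (18 vCPU) → host 5 (remaining 14 vCPU)
vm7 (2 vCPU) → host 1 (remaining 0 vCPU)
vm8 (18 vCPU) → host 6 (remaining 14 vCPU)
vm9 (12 vCPU) → host 5 (remaining 2 vCPU)
vm10 (7 vCPU) → host 3 (remaining 3 vCPU)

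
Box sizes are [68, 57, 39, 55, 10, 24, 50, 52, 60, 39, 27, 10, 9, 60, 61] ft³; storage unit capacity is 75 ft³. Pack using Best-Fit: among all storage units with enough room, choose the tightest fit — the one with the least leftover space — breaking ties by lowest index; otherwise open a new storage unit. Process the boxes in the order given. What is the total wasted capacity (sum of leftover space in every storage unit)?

storage unit 1: place 68 ft³, 7 ft³ left
storage unit 2: place 57 ft³, 18 ft³ left
storage unit 3: place 39 ft³, 36 ft³ left
storage unit 4: place 55 ft³, 20 ft³ left
storage unit 2: place 10 ft³, 8 ft³ left
storage unit 3: place 24 ft³, 12 ft³ left
storage unit 5: place 50 ft³, 25 ft³ left
storage unit 6: place 52 ft³, 23 ft³ left
storage unit 7: place 60 ft³, 15 ft³ left
storage unit 8: place 39 ft³, 36 ft³ left
storage unit 8: place 27 ft³, 9 ft³ left
storage unit 3: place 10 ft³, 2 ft³ left
storage unit 8: place 9 ft³, 0 ft³ left
storage unit 9: place 60 ft³, 15 ft³ left
storage unit 10: place 61 ft³, 14 ft³ left
10 storage units × 75 ft³ = 750 ft³; used 621 ft³; unused 129 ft³.

129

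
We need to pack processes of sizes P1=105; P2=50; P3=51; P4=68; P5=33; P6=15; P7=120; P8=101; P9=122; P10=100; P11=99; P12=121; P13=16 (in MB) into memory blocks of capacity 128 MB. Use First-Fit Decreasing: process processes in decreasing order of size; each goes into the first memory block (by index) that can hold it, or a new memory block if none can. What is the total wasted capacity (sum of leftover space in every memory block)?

151

Sorted descending: 122, 121, 120, 105, 101, 100, 99, 68, 51, 50, 33, 16, 15.
Put 122 MB in memory block 1; 6 MB remain.
Put 121 MB in memory block 2; 7 MB remain.
Put 120 MB in memory block 3; 8 MB remain.
Put 105 MB in memory block 4; 23 MB remain.
Put 101 MB in memory block 5; 27 MB remain.
Put 100 MB in memory block 6; 28 MB remain.
Put 99 MB in memory block 7; 29 MB remain.
Put 68 MB in memory block 8; 60 MB remain.
Put 51 MB in memory block 8; 9 MB remain.
Put 50 MB in memory block 9; 78 MB remain.
Put 33 MB in memory block 9; 45 MB remain.
Put 16 MB in memory block 4; 7 MB remain.
Put 15 MB in memory block 5; 12 MB remain.
9 memory blocks × 128 MB = 1152 MB; used 1001 MB; unused 151 MB.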